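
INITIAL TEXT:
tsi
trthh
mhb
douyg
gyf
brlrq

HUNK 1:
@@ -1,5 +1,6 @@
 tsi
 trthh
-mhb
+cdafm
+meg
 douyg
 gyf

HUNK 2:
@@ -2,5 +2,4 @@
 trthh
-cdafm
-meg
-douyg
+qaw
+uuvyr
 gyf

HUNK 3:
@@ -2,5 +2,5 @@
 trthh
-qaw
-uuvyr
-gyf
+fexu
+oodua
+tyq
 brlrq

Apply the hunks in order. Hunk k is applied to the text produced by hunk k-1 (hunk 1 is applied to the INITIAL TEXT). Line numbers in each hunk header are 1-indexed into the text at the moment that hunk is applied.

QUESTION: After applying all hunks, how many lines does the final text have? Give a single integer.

Hunk 1: at line 1 remove [mhb] add [cdafm,meg] -> 7 lines: tsi trthh cdafm meg douyg gyf brlrq
Hunk 2: at line 2 remove [cdafm,meg,douyg] add [qaw,uuvyr] -> 6 lines: tsi trthh qaw uuvyr gyf brlrq
Hunk 3: at line 2 remove [qaw,uuvyr,gyf] add [fexu,oodua,tyq] -> 6 lines: tsi trthh fexu oodua tyq brlrq
Final line count: 6

Answer: 6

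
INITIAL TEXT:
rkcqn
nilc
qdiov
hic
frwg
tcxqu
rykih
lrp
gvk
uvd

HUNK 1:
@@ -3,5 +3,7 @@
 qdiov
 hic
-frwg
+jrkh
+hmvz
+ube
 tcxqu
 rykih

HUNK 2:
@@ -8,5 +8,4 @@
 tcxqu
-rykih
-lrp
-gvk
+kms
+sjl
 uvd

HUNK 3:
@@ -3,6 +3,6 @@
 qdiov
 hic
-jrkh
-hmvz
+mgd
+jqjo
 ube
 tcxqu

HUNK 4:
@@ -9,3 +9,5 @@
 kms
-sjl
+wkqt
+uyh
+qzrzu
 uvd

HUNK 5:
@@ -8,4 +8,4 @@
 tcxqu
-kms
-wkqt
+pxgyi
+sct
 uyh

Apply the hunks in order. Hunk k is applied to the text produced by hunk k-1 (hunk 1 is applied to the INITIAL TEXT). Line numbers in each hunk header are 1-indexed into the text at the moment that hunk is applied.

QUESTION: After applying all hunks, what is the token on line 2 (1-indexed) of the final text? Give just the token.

Hunk 1: at line 3 remove [frwg] add [jrkh,hmvz,ube] -> 12 lines: rkcqn nilc qdiov hic jrkh hmvz ube tcxqu rykih lrp gvk uvd
Hunk 2: at line 8 remove [rykih,lrp,gvk] add [kms,sjl] -> 11 lines: rkcqn nilc qdiov hic jrkh hmvz ube tcxqu kms sjl uvd
Hunk 3: at line 3 remove [jrkh,hmvz] add [mgd,jqjo] -> 11 lines: rkcqn nilc qdiov hic mgd jqjo ube tcxqu kms sjl uvd
Hunk 4: at line 9 remove [sjl] add [wkqt,uyh,qzrzu] -> 13 lines: rkcqn nilc qdiov hic mgd jqjo ube tcxqu kms wkqt uyh qzrzu uvd
Hunk 5: at line 8 remove [kms,wkqt] add [pxgyi,sct] -> 13 lines: rkcqn nilc qdiov hic mgd jqjo ube tcxqu pxgyi sct uyh qzrzu uvd
Final line 2: nilc

Answer: nilc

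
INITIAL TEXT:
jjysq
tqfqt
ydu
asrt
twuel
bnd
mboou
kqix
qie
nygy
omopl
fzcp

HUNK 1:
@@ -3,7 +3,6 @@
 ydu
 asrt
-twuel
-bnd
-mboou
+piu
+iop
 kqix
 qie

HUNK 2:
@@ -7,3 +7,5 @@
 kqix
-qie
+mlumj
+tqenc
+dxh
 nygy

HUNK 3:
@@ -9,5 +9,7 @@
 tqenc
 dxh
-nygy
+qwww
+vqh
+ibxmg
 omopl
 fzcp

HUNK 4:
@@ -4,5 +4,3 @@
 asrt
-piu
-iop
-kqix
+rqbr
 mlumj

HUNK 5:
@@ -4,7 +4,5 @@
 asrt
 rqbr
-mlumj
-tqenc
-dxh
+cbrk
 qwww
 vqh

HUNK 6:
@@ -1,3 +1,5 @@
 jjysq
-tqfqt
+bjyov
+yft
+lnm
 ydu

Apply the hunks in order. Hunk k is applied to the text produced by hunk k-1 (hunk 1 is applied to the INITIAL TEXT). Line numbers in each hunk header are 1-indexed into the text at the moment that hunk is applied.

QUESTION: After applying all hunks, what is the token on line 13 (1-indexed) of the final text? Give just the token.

Hunk 1: at line 3 remove [twuel,bnd,mboou] add [piu,iop] -> 11 lines: jjysq tqfqt ydu asrt piu iop kqix qie nygy omopl fzcp
Hunk 2: at line 7 remove [qie] add [mlumj,tqenc,dxh] -> 13 lines: jjysq tqfqt ydu asrt piu iop kqix mlumj tqenc dxh nygy omopl fzcp
Hunk 3: at line 9 remove [nygy] add [qwww,vqh,ibxmg] -> 15 lines: jjysq tqfqt ydu asrt piu iop kqix mlumj tqenc dxh qwww vqh ibxmg omopl fzcp
Hunk 4: at line 4 remove [piu,iop,kqix] add [rqbr] -> 13 lines: jjysq tqfqt ydu asrt rqbr mlumj tqenc dxh qwww vqh ibxmg omopl fzcp
Hunk 5: at line 4 remove [mlumj,tqenc,dxh] add [cbrk] -> 11 lines: jjysq tqfqt ydu asrt rqbr cbrk qwww vqh ibxmg omopl fzcp
Hunk 6: at line 1 remove [tqfqt] add [bjyov,yft,lnm] -> 13 lines: jjysq bjyov yft lnm ydu asrt rqbr cbrk qwww vqh ibxmg omopl fzcp
Final line 13: fzcp

Answer: fzcp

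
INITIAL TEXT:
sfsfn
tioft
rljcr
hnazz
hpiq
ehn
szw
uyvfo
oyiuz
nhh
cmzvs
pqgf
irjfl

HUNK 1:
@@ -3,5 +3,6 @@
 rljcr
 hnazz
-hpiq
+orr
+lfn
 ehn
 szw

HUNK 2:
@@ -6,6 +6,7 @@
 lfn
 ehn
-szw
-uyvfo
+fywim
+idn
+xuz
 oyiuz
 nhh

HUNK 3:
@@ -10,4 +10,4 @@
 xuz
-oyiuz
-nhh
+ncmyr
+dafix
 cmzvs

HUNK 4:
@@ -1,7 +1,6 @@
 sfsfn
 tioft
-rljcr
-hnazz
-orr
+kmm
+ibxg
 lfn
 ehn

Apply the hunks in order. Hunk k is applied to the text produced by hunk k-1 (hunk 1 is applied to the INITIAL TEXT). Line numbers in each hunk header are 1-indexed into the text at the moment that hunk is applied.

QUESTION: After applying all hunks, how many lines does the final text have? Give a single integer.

Answer: 14

Derivation:
Hunk 1: at line 3 remove [hpiq] add [orr,lfn] -> 14 lines: sfsfn tioft rljcr hnazz orr lfn ehn szw uyvfo oyiuz nhh cmzvs pqgf irjfl
Hunk 2: at line 6 remove [szw,uyvfo] add [fywim,idn,xuz] -> 15 lines: sfsfn tioft rljcr hnazz orr lfn ehn fywim idn xuz oyiuz nhh cmzvs pqgf irjfl
Hunk 3: at line 10 remove [oyiuz,nhh] add [ncmyr,dafix] -> 15 lines: sfsfn tioft rljcr hnazz orr lfn ehn fywim idn xuz ncmyr dafix cmzvs pqgf irjfl
Hunk 4: at line 1 remove [rljcr,hnazz,orr] add [kmm,ibxg] -> 14 lines: sfsfn tioft kmm ibxg lfn ehn fywim idn xuz ncmyr dafix cmzvs pqgf irjfl
Final line count: 14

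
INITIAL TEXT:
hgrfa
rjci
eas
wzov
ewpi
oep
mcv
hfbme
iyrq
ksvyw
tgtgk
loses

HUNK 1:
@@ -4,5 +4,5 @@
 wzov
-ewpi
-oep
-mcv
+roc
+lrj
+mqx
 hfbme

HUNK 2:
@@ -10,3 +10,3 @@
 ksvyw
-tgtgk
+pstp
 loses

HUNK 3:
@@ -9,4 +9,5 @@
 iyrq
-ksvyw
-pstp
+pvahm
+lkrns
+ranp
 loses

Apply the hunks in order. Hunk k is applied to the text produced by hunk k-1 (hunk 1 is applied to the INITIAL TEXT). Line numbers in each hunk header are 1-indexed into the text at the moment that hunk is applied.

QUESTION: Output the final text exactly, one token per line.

Answer: hgrfa
rjci
eas
wzov
roc
lrj
mqx
hfbme
iyrq
pvahm
lkrns
ranp
loses

Derivation:
Hunk 1: at line 4 remove [ewpi,oep,mcv] add [roc,lrj,mqx] -> 12 lines: hgrfa rjci eas wzov roc lrj mqx hfbme iyrq ksvyw tgtgk loses
Hunk 2: at line 10 remove [tgtgk] add [pstp] -> 12 lines: hgrfa rjci eas wzov roc lrj mqx hfbme iyrq ksvyw pstp loses
Hunk 3: at line 9 remove [ksvyw,pstp] add [pvahm,lkrns,ranp] -> 13 lines: hgrfa rjci eas wzov roc lrj mqx hfbme iyrq pvahm lkrns ranp loses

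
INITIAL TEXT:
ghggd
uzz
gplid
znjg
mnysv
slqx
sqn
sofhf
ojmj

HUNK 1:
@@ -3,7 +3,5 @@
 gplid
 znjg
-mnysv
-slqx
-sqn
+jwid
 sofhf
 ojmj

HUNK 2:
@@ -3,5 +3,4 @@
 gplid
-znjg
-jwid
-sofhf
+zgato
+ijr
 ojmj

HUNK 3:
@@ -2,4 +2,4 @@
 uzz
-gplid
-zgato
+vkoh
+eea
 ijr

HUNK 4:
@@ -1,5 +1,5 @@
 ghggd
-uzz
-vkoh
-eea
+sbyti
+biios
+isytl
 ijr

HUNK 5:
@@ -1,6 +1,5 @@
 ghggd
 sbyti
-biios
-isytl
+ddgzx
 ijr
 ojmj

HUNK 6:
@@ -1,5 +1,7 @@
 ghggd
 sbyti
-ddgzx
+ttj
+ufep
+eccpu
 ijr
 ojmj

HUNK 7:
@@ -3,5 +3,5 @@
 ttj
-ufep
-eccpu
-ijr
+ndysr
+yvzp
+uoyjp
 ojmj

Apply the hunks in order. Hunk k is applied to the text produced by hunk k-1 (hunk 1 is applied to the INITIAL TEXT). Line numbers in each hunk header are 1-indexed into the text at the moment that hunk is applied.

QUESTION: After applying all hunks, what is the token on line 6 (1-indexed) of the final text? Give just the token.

Answer: uoyjp

Derivation:
Hunk 1: at line 3 remove [mnysv,slqx,sqn] add [jwid] -> 7 lines: ghggd uzz gplid znjg jwid sofhf ojmj
Hunk 2: at line 3 remove [znjg,jwid,sofhf] add [zgato,ijr] -> 6 lines: ghggd uzz gplid zgato ijr ojmj
Hunk 3: at line 2 remove [gplid,zgato] add [vkoh,eea] -> 6 lines: ghggd uzz vkoh eea ijr ojmj
Hunk 4: at line 1 remove [uzz,vkoh,eea] add [sbyti,biios,isytl] -> 6 lines: ghggd sbyti biios isytl ijr ojmj
Hunk 5: at line 1 remove [biios,isytl] add [ddgzx] -> 5 lines: ghggd sbyti ddgzx ijr ojmj
Hunk 6: at line 1 remove [ddgzx] add [ttj,ufep,eccpu] -> 7 lines: ghggd sbyti ttj ufep eccpu ijr ojmj
Hunk 7: at line 3 remove [ufep,eccpu,ijr] add [ndysr,yvzp,uoyjp] -> 7 lines: ghggd sbyti ttj ndysr yvzp uoyjp ojmj
Final line 6: uoyjp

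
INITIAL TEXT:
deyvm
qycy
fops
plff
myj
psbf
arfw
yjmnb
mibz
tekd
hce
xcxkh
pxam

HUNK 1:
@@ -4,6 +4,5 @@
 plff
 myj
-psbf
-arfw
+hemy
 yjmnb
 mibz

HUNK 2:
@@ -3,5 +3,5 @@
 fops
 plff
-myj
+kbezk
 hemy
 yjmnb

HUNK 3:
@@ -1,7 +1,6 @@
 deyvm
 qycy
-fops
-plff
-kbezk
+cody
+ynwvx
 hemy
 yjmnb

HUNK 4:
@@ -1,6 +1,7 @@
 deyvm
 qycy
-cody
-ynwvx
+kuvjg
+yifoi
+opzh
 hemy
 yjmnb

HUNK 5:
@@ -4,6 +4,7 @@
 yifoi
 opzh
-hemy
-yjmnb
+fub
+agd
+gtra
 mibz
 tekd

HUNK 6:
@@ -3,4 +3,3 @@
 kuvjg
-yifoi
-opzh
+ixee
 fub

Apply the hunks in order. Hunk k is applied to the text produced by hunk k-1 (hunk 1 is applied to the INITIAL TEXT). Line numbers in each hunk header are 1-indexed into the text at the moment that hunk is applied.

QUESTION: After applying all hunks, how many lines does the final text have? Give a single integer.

Hunk 1: at line 4 remove [psbf,arfw] add [hemy] -> 12 lines: deyvm qycy fops plff myj hemy yjmnb mibz tekd hce xcxkh pxam
Hunk 2: at line 3 remove [myj] add [kbezk] -> 12 lines: deyvm qycy fops plff kbezk hemy yjmnb mibz tekd hce xcxkh pxam
Hunk 3: at line 1 remove [fops,plff,kbezk] add [cody,ynwvx] -> 11 lines: deyvm qycy cody ynwvx hemy yjmnb mibz tekd hce xcxkh pxam
Hunk 4: at line 1 remove [cody,ynwvx] add [kuvjg,yifoi,opzh] -> 12 lines: deyvm qycy kuvjg yifoi opzh hemy yjmnb mibz tekd hce xcxkh pxam
Hunk 5: at line 4 remove [hemy,yjmnb] add [fub,agd,gtra] -> 13 lines: deyvm qycy kuvjg yifoi opzh fub agd gtra mibz tekd hce xcxkh pxam
Hunk 6: at line 3 remove [yifoi,opzh] add [ixee] -> 12 lines: deyvm qycy kuvjg ixee fub agd gtra mibz tekd hce xcxkh pxam
Final line count: 12

Answer: 12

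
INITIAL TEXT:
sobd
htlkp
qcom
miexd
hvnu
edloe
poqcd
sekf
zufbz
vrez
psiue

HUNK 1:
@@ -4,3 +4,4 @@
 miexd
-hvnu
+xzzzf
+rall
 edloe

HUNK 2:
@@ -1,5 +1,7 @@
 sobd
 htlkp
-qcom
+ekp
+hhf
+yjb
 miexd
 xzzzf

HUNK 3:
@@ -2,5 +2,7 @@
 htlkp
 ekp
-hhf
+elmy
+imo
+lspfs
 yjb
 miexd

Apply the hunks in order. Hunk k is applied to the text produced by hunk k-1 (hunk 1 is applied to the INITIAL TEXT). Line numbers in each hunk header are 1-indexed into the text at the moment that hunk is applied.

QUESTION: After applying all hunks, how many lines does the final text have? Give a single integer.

Hunk 1: at line 4 remove [hvnu] add [xzzzf,rall] -> 12 lines: sobd htlkp qcom miexd xzzzf rall edloe poqcd sekf zufbz vrez psiue
Hunk 2: at line 1 remove [qcom] add [ekp,hhf,yjb] -> 14 lines: sobd htlkp ekp hhf yjb miexd xzzzf rall edloe poqcd sekf zufbz vrez psiue
Hunk 3: at line 2 remove [hhf] add [elmy,imo,lspfs] -> 16 lines: sobd htlkp ekp elmy imo lspfs yjb miexd xzzzf rall edloe poqcd sekf zufbz vrez psiue
Final line count: 16

Answer: 16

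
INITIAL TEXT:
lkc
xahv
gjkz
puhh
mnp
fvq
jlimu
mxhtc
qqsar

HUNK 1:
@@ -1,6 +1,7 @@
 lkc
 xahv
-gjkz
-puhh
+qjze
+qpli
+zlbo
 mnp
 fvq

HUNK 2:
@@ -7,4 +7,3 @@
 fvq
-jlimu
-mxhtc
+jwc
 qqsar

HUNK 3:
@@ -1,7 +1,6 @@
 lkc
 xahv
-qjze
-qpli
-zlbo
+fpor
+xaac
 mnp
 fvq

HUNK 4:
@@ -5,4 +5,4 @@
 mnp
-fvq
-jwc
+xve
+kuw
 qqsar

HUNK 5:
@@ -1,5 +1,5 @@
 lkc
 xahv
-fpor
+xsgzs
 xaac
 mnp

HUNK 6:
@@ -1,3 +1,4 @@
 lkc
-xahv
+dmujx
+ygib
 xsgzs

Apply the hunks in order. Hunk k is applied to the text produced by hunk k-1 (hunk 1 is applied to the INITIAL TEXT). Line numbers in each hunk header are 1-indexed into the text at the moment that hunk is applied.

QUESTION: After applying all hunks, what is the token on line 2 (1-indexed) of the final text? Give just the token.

Answer: dmujx

Derivation:
Hunk 1: at line 1 remove [gjkz,puhh] add [qjze,qpli,zlbo] -> 10 lines: lkc xahv qjze qpli zlbo mnp fvq jlimu mxhtc qqsar
Hunk 2: at line 7 remove [jlimu,mxhtc] add [jwc] -> 9 lines: lkc xahv qjze qpli zlbo mnp fvq jwc qqsar
Hunk 3: at line 1 remove [qjze,qpli,zlbo] add [fpor,xaac] -> 8 lines: lkc xahv fpor xaac mnp fvq jwc qqsar
Hunk 4: at line 5 remove [fvq,jwc] add [xve,kuw] -> 8 lines: lkc xahv fpor xaac mnp xve kuw qqsar
Hunk 5: at line 1 remove [fpor] add [xsgzs] -> 8 lines: lkc xahv xsgzs xaac mnp xve kuw qqsar
Hunk 6: at line 1 remove [xahv] add [dmujx,ygib] -> 9 lines: lkc dmujx ygib xsgzs xaac mnp xve kuw qqsar
Final line 2: dmujx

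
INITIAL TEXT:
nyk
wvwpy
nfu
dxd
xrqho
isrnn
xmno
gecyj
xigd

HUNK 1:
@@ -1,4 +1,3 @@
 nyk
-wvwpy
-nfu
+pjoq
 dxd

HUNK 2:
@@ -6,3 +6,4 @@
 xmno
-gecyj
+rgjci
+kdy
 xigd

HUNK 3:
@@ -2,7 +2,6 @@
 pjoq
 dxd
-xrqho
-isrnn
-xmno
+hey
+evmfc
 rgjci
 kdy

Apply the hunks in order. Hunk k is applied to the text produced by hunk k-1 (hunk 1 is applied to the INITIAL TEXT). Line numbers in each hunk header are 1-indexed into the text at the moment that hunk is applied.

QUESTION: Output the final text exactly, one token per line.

Answer: nyk
pjoq
dxd
hey
evmfc
rgjci
kdy
xigd

Derivation:
Hunk 1: at line 1 remove [wvwpy,nfu] add [pjoq] -> 8 lines: nyk pjoq dxd xrqho isrnn xmno gecyj xigd
Hunk 2: at line 6 remove [gecyj] add [rgjci,kdy] -> 9 lines: nyk pjoq dxd xrqho isrnn xmno rgjci kdy xigd
Hunk 3: at line 2 remove [xrqho,isrnn,xmno] add [hey,evmfc] -> 8 lines: nyk pjoq dxd hey evmfc rgjci kdy xigd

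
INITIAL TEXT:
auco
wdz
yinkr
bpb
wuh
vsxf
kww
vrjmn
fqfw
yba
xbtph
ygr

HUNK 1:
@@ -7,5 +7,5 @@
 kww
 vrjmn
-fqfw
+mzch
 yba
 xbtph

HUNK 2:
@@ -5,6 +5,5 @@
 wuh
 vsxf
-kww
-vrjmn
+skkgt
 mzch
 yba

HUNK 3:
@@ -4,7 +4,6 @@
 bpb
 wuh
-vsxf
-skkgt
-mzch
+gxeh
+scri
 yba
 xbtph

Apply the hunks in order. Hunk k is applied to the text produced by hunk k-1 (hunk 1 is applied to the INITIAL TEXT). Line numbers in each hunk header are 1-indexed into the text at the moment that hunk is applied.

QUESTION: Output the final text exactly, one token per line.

Hunk 1: at line 7 remove [fqfw] add [mzch] -> 12 lines: auco wdz yinkr bpb wuh vsxf kww vrjmn mzch yba xbtph ygr
Hunk 2: at line 5 remove [kww,vrjmn] add [skkgt] -> 11 lines: auco wdz yinkr bpb wuh vsxf skkgt mzch yba xbtph ygr
Hunk 3: at line 4 remove [vsxf,skkgt,mzch] add [gxeh,scri] -> 10 lines: auco wdz yinkr bpb wuh gxeh scri yba xbtph ygr

Answer: auco
wdz
yinkr
bpb
wuh
gxeh
scri
yba
xbtph
ygr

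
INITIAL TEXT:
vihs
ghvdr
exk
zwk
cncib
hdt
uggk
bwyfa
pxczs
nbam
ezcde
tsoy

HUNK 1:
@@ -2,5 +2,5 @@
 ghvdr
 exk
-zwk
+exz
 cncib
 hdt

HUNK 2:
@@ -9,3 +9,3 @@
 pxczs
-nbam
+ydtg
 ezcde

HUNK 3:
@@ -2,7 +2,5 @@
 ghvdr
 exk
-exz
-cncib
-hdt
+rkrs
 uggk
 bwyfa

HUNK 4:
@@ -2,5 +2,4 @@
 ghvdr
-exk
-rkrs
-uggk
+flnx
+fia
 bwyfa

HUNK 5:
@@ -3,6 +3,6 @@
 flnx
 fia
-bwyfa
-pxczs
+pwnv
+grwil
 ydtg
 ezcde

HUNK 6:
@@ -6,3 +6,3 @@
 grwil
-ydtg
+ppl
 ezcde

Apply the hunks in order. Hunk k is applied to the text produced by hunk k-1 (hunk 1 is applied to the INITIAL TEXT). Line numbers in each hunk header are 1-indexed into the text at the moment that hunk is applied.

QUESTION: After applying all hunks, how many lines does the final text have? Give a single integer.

Answer: 9

Derivation:
Hunk 1: at line 2 remove [zwk] add [exz] -> 12 lines: vihs ghvdr exk exz cncib hdt uggk bwyfa pxczs nbam ezcde tsoy
Hunk 2: at line 9 remove [nbam] add [ydtg] -> 12 lines: vihs ghvdr exk exz cncib hdt uggk bwyfa pxczs ydtg ezcde tsoy
Hunk 3: at line 2 remove [exz,cncib,hdt] add [rkrs] -> 10 lines: vihs ghvdr exk rkrs uggk bwyfa pxczs ydtg ezcde tsoy
Hunk 4: at line 2 remove [exk,rkrs,uggk] add [flnx,fia] -> 9 lines: vihs ghvdr flnx fia bwyfa pxczs ydtg ezcde tsoy
Hunk 5: at line 3 remove [bwyfa,pxczs] add [pwnv,grwil] -> 9 lines: vihs ghvdr flnx fia pwnv grwil ydtg ezcde tsoy
Hunk 6: at line 6 remove [ydtg] add [ppl] -> 9 lines: vihs ghvdr flnx fia pwnv grwil ppl ezcde tsoy
Final line count: 9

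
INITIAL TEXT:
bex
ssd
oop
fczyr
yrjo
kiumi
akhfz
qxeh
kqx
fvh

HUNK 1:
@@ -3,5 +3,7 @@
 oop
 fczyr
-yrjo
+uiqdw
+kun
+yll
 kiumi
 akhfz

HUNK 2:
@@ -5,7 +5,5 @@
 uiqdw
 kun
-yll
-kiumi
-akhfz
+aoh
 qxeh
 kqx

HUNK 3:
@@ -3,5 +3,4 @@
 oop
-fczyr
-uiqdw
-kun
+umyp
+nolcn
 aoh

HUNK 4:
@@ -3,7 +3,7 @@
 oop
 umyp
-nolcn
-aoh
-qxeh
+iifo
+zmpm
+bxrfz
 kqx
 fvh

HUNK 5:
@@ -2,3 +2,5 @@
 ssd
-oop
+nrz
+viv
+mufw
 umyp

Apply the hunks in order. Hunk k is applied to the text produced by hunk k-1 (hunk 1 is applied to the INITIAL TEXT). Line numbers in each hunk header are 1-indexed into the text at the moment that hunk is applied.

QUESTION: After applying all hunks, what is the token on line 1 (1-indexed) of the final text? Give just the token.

Answer: bex

Derivation:
Hunk 1: at line 3 remove [yrjo] add [uiqdw,kun,yll] -> 12 lines: bex ssd oop fczyr uiqdw kun yll kiumi akhfz qxeh kqx fvh
Hunk 2: at line 5 remove [yll,kiumi,akhfz] add [aoh] -> 10 lines: bex ssd oop fczyr uiqdw kun aoh qxeh kqx fvh
Hunk 3: at line 3 remove [fczyr,uiqdw,kun] add [umyp,nolcn] -> 9 lines: bex ssd oop umyp nolcn aoh qxeh kqx fvh
Hunk 4: at line 3 remove [nolcn,aoh,qxeh] add [iifo,zmpm,bxrfz] -> 9 lines: bex ssd oop umyp iifo zmpm bxrfz kqx fvh
Hunk 5: at line 2 remove [oop] add [nrz,viv,mufw] -> 11 lines: bex ssd nrz viv mufw umyp iifo zmpm bxrfz kqx fvh
Final line 1: bex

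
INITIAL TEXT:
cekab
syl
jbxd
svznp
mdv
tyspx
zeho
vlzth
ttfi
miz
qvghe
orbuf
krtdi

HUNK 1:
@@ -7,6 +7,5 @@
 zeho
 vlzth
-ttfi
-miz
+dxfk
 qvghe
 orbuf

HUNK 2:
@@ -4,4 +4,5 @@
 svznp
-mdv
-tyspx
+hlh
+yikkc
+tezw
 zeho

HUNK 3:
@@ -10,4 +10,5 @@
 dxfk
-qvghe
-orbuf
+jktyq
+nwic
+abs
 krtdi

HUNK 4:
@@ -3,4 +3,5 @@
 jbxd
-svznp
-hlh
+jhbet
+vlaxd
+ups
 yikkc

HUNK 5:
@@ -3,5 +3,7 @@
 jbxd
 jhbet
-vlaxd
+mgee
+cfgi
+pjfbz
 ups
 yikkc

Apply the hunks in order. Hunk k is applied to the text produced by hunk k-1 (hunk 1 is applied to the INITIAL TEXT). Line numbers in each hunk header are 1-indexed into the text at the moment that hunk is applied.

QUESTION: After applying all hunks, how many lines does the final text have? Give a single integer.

Hunk 1: at line 7 remove [ttfi,miz] add [dxfk] -> 12 lines: cekab syl jbxd svznp mdv tyspx zeho vlzth dxfk qvghe orbuf krtdi
Hunk 2: at line 4 remove [mdv,tyspx] add [hlh,yikkc,tezw] -> 13 lines: cekab syl jbxd svznp hlh yikkc tezw zeho vlzth dxfk qvghe orbuf krtdi
Hunk 3: at line 10 remove [qvghe,orbuf] add [jktyq,nwic,abs] -> 14 lines: cekab syl jbxd svznp hlh yikkc tezw zeho vlzth dxfk jktyq nwic abs krtdi
Hunk 4: at line 3 remove [svznp,hlh] add [jhbet,vlaxd,ups] -> 15 lines: cekab syl jbxd jhbet vlaxd ups yikkc tezw zeho vlzth dxfk jktyq nwic abs krtdi
Hunk 5: at line 3 remove [vlaxd] add [mgee,cfgi,pjfbz] -> 17 lines: cekab syl jbxd jhbet mgee cfgi pjfbz ups yikkc tezw zeho vlzth dxfk jktyq nwic abs krtdi
Final line count: 17

Answer: 17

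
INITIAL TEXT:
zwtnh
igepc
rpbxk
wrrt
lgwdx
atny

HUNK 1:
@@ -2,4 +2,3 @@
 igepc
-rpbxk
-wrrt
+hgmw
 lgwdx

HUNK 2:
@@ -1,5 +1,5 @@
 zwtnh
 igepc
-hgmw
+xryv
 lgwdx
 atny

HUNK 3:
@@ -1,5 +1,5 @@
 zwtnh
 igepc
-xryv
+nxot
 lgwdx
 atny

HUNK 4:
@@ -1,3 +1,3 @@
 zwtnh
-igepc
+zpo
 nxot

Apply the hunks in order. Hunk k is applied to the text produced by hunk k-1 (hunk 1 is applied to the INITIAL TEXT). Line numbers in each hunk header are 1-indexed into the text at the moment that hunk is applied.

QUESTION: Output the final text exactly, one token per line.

Hunk 1: at line 2 remove [rpbxk,wrrt] add [hgmw] -> 5 lines: zwtnh igepc hgmw lgwdx atny
Hunk 2: at line 1 remove [hgmw] add [xryv] -> 5 lines: zwtnh igepc xryv lgwdx atny
Hunk 3: at line 1 remove [xryv] add [nxot] -> 5 lines: zwtnh igepc nxot lgwdx atny
Hunk 4: at line 1 remove [igepc] add [zpo] -> 5 lines: zwtnh zpo nxot lgwdx atny

Answer: zwtnh
zpo
nxot
lgwdx
atny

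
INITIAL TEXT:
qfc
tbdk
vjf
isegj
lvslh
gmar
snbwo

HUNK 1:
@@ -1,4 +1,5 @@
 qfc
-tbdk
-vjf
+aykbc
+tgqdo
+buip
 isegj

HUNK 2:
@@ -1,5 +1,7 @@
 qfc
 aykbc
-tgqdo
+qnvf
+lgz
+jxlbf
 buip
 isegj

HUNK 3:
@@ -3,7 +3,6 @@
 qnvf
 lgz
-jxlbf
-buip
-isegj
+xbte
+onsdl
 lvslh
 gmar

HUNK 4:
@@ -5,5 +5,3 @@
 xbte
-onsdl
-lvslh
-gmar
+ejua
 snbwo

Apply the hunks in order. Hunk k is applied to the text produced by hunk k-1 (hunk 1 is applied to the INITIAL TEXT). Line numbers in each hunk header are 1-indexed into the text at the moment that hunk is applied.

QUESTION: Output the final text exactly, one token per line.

Hunk 1: at line 1 remove [tbdk,vjf] add [aykbc,tgqdo,buip] -> 8 lines: qfc aykbc tgqdo buip isegj lvslh gmar snbwo
Hunk 2: at line 1 remove [tgqdo] add [qnvf,lgz,jxlbf] -> 10 lines: qfc aykbc qnvf lgz jxlbf buip isegj lvslh gmar snbwo
Hunk 3: at line 3 remove [jxlbf,buip,isegj] add [xbte,onsdl] -> 9 lines: qfc aykbc qnvf lgz xbte onsdl lvslh gmar snbwo
Hunk 4: at line 5 remove [onsdl,lvslh,gmar] add [ejua] -> 7 lines: qfc aykbc qnvf lgz xbte ejua snbwo

Answer: qfc
aykbc
qnvf
lgz
xbte
ejua
snbwo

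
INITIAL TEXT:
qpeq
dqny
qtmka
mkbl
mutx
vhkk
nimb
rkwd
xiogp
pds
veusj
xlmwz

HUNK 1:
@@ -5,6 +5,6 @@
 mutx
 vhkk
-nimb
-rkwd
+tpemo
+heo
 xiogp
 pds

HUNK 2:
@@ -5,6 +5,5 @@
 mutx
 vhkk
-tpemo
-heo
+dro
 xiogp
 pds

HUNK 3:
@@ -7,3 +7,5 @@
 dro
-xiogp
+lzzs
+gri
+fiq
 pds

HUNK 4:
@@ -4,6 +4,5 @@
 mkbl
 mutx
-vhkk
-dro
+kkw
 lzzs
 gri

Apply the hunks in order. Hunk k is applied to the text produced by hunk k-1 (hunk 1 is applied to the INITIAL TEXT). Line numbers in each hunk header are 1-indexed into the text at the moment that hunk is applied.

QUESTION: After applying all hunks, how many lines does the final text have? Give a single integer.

Answer: 12

Derivation:
Hunk 1: at line 5 remove [nimb,rkwd] add [tpemo,heo] -> 12 lines: qpeq dqny qtmka mkbl mutx vhkk tpemo heo xiogp pds veusj xlmwz
Hunk 2: at line 5 remove [tpemo,heo] add [dro] -> 11 lines: qpeq dqny qtmka mkbl mutx vhkk dro xiogp pds veusj xlmwz
Hunk 3: at line 7 remove [xiogp] add [lzzs,gri,fiq] -> 13 lines: qpeq dqny qtmka mkbl mutx vhkk dro lzzs gri fiq pds veusj xlmwz
Hunk 4: at line 4 remove [vhkk,dro] add [kkw] -> 12 lines: qpeq dqny qtmka mkbl mutx kkw lzzs gri fiq pds veusj xlmwz
Final line count: 12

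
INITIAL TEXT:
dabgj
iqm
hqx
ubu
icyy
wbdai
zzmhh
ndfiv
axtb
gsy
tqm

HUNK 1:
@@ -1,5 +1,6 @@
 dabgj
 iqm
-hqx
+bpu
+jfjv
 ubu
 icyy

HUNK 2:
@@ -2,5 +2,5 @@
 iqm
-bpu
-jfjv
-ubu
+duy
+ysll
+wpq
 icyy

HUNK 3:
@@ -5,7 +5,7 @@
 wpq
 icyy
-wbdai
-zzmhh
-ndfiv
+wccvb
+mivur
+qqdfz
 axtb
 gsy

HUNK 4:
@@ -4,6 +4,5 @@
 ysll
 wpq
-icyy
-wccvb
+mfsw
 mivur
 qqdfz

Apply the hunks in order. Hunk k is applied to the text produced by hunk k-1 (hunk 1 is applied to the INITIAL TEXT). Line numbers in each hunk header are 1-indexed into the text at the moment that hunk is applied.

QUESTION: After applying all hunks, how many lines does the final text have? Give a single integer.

Hunk 1: at line 1 remove [hqx] add [bpu,jfjv] -> 12 lines: dabgj iqm bpu jfjv ubu icyy wbdai zzmhh ndfiv axtb gsy tqm
Hunk 2: at line 2 remove [bpu,jfjv,ubu] add [duy,ysll,wpq] -> 12 lines: dabgj iqm duy ysll wpq icyy wbdai zzmhh ndfiv axtb gsy tqm
Hunk 3: at line 5 remove [wbdai,zzmhh,ndfiv] add [wccvb,mivur,qqdfz] -> 12 lines: dabgj iqm duy ysll wpq icyy wccvb mivur qqdfz axtb gsy tqm
Hunk 4: at line 4 remove [icyy,wccvb] add [mfsw] -> 11 lines: dabgj iqm duy ysll wpq mfsw mivur qqdfz axtb gsy tqm
Final line count: 11

Answer: 11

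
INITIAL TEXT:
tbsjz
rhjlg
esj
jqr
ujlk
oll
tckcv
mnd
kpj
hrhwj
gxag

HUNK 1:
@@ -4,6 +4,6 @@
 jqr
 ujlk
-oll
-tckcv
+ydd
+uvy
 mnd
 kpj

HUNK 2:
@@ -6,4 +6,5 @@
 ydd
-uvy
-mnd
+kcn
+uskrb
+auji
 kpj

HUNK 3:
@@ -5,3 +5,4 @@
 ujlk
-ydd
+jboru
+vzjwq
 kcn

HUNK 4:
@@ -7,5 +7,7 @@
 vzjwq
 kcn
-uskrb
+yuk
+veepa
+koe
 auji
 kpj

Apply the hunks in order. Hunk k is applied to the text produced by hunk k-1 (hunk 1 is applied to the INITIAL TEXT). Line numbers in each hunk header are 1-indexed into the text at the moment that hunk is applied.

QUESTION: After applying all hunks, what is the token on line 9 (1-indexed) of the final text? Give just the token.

Hunk 1: at line 4 remove [oll,tckcv] add [ydd,uvy] -> 11 lines: tbsjz rhjlg esj jqr ujlk ydd uvy mnd kpj hrhwj gxag
Hunk 2: at line 6 remove [uvy,mnd] add [kcn,uskrb,auji] -> 12 lines: tbsjz rhjlg esj jqr ujlk ydd kcn uskrb auji kpj hrhwj gxag
Hunk 3: at line 5 remove [ydd] add [jboru,vzjwq] -> 13 lines: tbsjz rhjlg esj jqr ujlk jboru vzjwq kcn uskrb auji kpj hrhwj gxag
Hunk 4: at line 7 remove [uskrb] add [yuk,veepa,koe] -> 15 lines: tbsjz rhjlg esj jqr ujlk jboru vzjwq kcn yuk veepa koe auji kpj hrhwj gxag
Final line 9: yuk

Answer: yuk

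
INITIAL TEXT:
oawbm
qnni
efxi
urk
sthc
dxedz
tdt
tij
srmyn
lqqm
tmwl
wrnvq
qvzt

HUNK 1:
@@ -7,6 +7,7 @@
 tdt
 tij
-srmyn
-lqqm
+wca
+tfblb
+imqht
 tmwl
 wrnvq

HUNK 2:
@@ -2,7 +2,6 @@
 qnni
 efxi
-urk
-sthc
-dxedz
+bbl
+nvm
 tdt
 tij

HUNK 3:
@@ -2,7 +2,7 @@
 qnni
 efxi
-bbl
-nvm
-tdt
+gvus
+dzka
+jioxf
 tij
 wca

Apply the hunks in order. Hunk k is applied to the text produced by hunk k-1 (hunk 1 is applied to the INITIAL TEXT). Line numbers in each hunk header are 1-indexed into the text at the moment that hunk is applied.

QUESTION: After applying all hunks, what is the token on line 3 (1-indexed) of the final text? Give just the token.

Answer: efxi

Derivation:
Hunk 1: at line 7 remove [srmyn,lqqm] add [wca,tfblb,imqht] -> 14 lines: oawbm qnni efxi urk sthc dxedz tdt tij wca tfblb imqht tmwl wrnvq qvzt
Hunk 2: at line 2 remove [urk,sthc,dxedz] add [bbl,nvm] -> 13 lines: oawbm qnni efxi bbl nvm tdt tij wca tfblb imqht tmwl wrnvq qvzt
Hunk 3: at line 2 remove [bbl,nvm,tdt] add [gvus,dzka,jioxf] -> 13 lines: oawbm qnni efxi gvus dzka jioxf tij wca tfblb imqht tmwl wrnvq qvzt
Final line 3: efxi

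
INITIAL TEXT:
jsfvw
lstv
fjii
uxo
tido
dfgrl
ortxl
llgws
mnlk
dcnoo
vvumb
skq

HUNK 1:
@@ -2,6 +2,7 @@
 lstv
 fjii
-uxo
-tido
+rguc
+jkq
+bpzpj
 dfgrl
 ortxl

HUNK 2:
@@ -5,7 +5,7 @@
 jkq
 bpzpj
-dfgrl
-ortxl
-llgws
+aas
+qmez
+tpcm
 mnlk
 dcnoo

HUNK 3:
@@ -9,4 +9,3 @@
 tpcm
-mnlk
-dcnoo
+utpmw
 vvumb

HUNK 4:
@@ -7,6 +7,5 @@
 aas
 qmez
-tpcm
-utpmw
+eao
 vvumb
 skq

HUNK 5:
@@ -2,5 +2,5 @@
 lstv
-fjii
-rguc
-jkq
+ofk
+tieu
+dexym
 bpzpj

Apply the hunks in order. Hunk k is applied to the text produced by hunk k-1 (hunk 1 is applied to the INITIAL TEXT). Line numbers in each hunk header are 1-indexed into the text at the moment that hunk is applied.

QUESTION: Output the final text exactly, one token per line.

Hunk 1: at line 2 remove [uxo,tido] add [rguc,jkq,bpzpj] -> 13 lines: jsfvw lstv fjii rguc jkq bpzpj dfgrl ortxl llgws mnlk dcnoo vvumb skq
Hunk 2: at line 5 remove [dfgrl,ortxl,llgws] add [aas,qmez,tpcm] -> 13 lines: jsfvw lstv fjii rguc jkq bpzpj aas qmez tpcm mnlk dcnoo vvumb skq
Hunk 3: at line 9 remove [mnlk,dcnoo] add [utpmw] -> 12 lines: jsfvw lstv fjii rguc jkq bpzpj aas qmez tpcm utpmw vvumb skq
Hunk 4: at line 7 remove [tpcm,utpmw] add [eao] -> 11 lines: jsfvw lstv fjii rguc jkq bpzpj aas qmez eao vvumb skq
Hunk 5: at line 2 remove [fjii,rguc,jkq] add [ofk,tieu,dexym] -> 11 lines: jsfvw lstv ofk tieu dexym bpzpj aas qmez eao vvumb skq

Answer: jsfvw
lstv
ofk
tieu
dexym
bpzpj
aas
qmez
eao
vvumb
skq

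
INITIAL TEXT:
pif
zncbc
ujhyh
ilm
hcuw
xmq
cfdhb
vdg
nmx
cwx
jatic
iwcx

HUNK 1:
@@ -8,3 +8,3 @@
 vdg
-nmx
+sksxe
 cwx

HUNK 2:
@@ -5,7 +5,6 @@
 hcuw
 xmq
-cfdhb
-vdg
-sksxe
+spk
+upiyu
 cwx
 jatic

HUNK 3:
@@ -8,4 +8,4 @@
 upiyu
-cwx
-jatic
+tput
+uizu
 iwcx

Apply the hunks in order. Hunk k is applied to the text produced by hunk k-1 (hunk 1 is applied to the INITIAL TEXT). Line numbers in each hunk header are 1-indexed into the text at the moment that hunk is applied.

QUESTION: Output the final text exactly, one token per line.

Hunk 1: at line 8 remove [nmx] add [sksxe] -> 12 lines: pif zncbc ujhyh ilm hcuw xmq cfdhb vdg sksxe cwx jatic iwcx
Hunk 2: at line 5 remove [cfdhb,vdg,sksxe] add [spk,upiyu] -> 11 lines: pif zncbc ujhyh ilm hcuw xmq spk upiyu cwx jatic iwcx
Hunk 3: at line 8 remove [cwx,jatic] add [tput,uizu] -> 11 lines: pif zncbc ujhyh ilm hcuw xmq spk upiyu tput uizu iwcx

Answer: pif
zncbc
ujhyh
ilm
hcuw
xmq
spk
upiyu
tput
uizu
iwcx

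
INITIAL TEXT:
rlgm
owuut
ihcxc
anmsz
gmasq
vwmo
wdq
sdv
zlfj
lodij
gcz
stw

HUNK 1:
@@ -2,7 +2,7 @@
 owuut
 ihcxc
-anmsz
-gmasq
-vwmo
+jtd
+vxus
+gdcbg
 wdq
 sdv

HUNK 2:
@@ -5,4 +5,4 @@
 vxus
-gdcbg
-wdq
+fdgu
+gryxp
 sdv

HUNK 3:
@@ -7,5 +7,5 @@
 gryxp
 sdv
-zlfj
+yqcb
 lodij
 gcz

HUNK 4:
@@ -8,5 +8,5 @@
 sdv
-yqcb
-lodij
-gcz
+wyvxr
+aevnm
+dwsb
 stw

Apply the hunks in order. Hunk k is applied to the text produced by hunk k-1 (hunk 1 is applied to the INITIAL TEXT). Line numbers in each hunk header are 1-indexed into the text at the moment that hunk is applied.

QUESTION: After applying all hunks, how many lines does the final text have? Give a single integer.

Answer: 12

Derivation:
Hunk 1: at line 2 remove [anmsz,gmasq,vwmo] add [jtd,vxus,gdcbg] -> 12 lines: rlgm owuut ihcxc jtd vxus gdcbg wdq sdv zlfj lodij gcz stw
Hunk 2: at line 5 remove [gdcbg,wdq] add [fdgu,gryxp] -> 12 lines: rlgm owuut ihcxc jtd vxus fdgu gryxp sdv zlfj lodij gcz stw
Hunk 3: at line 7 remove [zlfj] add [yqcb] -> 12 lines: rlgm owuut ihcxc jtd vxus fdgu gryxp sdv yqcb lodij gcz stw
Hunk 4: at line 8 remove [yqcb,lodij,gcz] add [wyvxr,aevnm,dwsb] -> 12 lines: rlgm owuut ihcxc jtd vxus fdgu gryxp sdv wyvxr aevnm dwsb stw
Final line count: 12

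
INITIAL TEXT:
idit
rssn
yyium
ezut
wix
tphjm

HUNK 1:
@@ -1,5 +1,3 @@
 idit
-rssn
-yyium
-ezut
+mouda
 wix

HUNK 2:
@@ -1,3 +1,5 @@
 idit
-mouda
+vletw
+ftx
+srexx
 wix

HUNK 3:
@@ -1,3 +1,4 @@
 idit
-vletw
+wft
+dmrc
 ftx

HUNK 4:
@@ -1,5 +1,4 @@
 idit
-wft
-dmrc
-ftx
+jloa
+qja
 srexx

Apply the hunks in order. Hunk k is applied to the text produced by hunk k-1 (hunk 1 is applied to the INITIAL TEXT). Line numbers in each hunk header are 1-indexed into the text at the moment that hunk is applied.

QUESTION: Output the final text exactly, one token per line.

Hunk 1: at line 1 remove [rssn,yyium,ezut] add [mouda] -> 4 lines: idit mouda wix tphjm
Hunk 2: at line 1 remove [mouda] add [vletw,ftx,srexx] -> 6 lines: idit vletw ftx srexx wix tphjm
Hunk 3: at line 1 remove [vletw] add [wft,dmrc] -> 7 lines: idit wft dmrc ftx srexx wix tphjm
Hunk 4: at line 1 remove [wft,dmrc,ftx] add [jloa,qja] -> 6 lines: idit jloa qja srexx wix tphjm

Answer: idit
jloa
qja
srexx
wix
tphjm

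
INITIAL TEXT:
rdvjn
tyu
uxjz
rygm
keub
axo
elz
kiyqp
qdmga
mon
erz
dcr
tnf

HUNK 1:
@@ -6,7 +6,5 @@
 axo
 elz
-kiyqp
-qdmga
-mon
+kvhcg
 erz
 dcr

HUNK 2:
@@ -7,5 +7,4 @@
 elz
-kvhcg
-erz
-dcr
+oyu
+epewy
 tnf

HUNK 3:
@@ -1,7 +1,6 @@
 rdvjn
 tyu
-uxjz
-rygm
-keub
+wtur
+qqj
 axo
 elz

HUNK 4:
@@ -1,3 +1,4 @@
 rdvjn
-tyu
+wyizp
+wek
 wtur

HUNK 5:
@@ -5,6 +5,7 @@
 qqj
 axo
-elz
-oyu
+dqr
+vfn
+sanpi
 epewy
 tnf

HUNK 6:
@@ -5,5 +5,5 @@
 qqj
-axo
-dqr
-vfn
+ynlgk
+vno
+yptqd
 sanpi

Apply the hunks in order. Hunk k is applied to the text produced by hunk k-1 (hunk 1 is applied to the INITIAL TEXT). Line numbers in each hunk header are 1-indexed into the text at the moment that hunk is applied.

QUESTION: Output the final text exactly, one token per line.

Hunk 1: at line 6 remove [kiyqp,qdmga,mon] add [kvhcg] -> 11 lines: rdvjn tyu uxjz rygm keub axo elz kvhcg erz dcr tnf
Hunk 2: at line 7 remove [kvhcg,erz,dcr] add [oyu,epewy] -> 10 lines: rdvjn tyu uxjz rygm keub axo elz oyu epewy tnf
Hunk 3: at line 1 remove [uxjz,rygm,keub] add [wtur,qqj] -> 9 lines: rdvjn tyu wtur qqj axo elz oyu epewy tnf
Hunk 4: at line 1 remove [tyu] add [wyizp,wek] -> 10 lines: rdvjn wyizp wek wtur qqj axo elz oyu epewy tnf
Hunk 5: at line 5 remove [elz,oyu] add [dqr,vfn,sanpi] -> 11 lines: rdvjn wyizp wek wtur qqj axo dqr vfn sanpi epewy tnf
Hunk 6: at line 5 remove [axo,dqr,vfn] add [ynlgk,vno,yptqd] -> 11 lines: rdvjn wyizp wek wtur qqj ynlgk vno yptqd sanpi epewy tnf

Answer: rdvjn
wyizp
wek
wtur
qqj
ynlgk
vno
yptqd
sanpi
epewy
tnf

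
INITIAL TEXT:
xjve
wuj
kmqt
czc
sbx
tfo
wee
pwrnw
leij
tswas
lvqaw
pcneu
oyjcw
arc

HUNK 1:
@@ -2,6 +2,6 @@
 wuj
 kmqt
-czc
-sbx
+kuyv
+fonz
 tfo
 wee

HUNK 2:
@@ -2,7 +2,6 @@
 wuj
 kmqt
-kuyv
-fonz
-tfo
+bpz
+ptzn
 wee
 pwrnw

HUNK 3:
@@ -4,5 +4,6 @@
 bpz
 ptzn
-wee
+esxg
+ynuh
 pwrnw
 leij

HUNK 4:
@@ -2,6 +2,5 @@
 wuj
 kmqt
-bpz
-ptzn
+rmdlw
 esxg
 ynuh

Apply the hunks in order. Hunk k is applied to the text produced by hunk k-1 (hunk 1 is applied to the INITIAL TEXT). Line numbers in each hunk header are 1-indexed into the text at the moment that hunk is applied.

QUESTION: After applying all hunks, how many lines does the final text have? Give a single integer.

Answer: 13

Derivation:
Hunk 1: at line 2 remove [czc,sbx] add [kuyv,fonz] -> 14 lines: xjve wuj kmqt kuyv fonz tfo wee pwrnw leij tswas lvqaw pcneu oyjcw arc
Hunk 2: at line 2 remove [kuyv,fonz,tfo] add [bpz,ptzn] -> 13 lines: xjve wuj kmqt bpz ptzn wee pwrnw leij tswas lvqaw pcneu oyjcw arc
Hunk 3: at line 4 remove [wee] add [esxg,ynuh] -> 14 lines: xjve wuj kmqt bpz ptzn esxg ynuh pwrnw leij tswas lvqaw pcneu oyjcw arc
Hunk 4: at line 2 remove [bpz,ptzn] add [rmdlw] -> 13 lines: xjve wuj kmqt rmdlw esxg ynuh pwrnw leij tswas lvqaw pcneu oyjcw arc
Final line count: 13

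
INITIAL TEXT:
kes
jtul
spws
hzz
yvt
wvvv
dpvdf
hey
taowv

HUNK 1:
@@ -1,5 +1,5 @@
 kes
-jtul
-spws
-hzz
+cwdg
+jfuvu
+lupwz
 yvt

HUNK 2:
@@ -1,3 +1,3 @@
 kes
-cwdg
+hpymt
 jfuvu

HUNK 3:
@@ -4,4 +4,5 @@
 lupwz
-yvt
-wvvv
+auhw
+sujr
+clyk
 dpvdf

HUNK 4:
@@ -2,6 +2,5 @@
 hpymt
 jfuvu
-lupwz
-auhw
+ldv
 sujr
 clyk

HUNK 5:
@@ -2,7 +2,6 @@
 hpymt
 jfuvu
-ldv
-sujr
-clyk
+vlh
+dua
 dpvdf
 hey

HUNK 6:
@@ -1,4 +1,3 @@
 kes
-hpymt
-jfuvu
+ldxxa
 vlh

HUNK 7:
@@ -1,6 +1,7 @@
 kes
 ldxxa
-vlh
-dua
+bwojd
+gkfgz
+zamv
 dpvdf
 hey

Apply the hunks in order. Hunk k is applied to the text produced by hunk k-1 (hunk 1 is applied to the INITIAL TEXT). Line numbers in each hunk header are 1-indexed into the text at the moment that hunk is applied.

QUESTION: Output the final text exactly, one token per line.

Answer: kes
ldxxa
bwojd
gkfgz
zamv
dpvdf
hey
taowv

Derivation:
Hunk 1: at line 1 remove [jtul,spws,hzz] add [cwdg,jfuvu,lupwz] -> 9 lines: kes cwdg jfuvu lupwz yvt wvvv dpvdf hey taowv
Hunk 2: at line 1 remove [cwdg] add [hpymt] -> 9 lines: kes hpymt jfuvu lupwz yvt wvvv dpvdf hey taowv
Hunk 3: at line 4 remove [yvt,wvvv] add [auhw,sujr,clyk] -> 10 lines: kes hpymt jfuvu lupwz auhw sujr clyk dpvdf hey taowv
Hunk 4: at line 2 remove [lupwz,auhw] add [ldv] -> 9 lines: kes hpymt jfuvu ldv sujr clyk dpvdf hey taowv
Hunk 5: at line 2 remove [ldv,sujr,clyk] add [vlh,dua] -> 8 lines: kes hpymt jfuvu vlh dua dpvdf hey taowv
Hunk 6: at line 1 remove [hpymt,jfuvu] add [ldxxa] -> 7 lines: kes ldxxa vlh dua dpvdf hey taowv
Hunk 7: at line 1 remove [vlh,dua] add [bwojd,gkfgz,zamv] -> 8 lines: kes ldxxa bwojd gkfgz zamv dpvdf hey taowv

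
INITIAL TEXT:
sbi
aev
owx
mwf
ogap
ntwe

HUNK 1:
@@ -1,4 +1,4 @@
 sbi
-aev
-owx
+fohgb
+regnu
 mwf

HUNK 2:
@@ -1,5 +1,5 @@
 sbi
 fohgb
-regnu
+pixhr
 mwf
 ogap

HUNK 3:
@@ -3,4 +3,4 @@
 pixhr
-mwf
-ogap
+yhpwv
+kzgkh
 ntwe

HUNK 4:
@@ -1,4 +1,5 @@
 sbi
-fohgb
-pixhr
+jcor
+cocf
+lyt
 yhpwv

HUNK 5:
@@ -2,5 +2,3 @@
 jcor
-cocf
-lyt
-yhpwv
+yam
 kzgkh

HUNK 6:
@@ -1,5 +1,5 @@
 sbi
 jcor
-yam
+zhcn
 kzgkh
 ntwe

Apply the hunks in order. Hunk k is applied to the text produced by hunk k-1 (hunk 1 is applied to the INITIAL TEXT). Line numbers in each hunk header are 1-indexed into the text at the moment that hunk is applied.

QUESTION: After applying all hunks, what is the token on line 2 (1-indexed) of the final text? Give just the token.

Answer: jcor

Derivation:
Hunk 1: at line 1 remove [aev,owx] add [fohgb,regnu] -> 6 lines: sbi fohgb regnu mwf ogap ntwe
Hunk 2: at line 1 remove [regnu] add [pixhr] -> 6 lines: sbi fohgb pixhr mwf ogap ntwe
Hunk 3: at line 3 remove [mwf,ogap] add [yhpwv,kzgkh] -> 6 lines: sbi fohgb pixhr yhpwv kzgkh ntwe
Hunk 4: at line 1 remove [fohgb,pixhr] add [jcor,cocf,lyt] -> 7 lines: sbi jcor cocf lyt yhpwv kzgkh ntwe
Hunk 5: at line 2 remove [cocf,lyt,yhpwv] add [yam] -> 5 lines: sbi jcor yam kzgkh ntwe
Hunk 6: at line 1 remove [yam] add [zhcn] -> 5 lines: sbi jcor zhcn kzgkh ntwe
Final line 2: jcor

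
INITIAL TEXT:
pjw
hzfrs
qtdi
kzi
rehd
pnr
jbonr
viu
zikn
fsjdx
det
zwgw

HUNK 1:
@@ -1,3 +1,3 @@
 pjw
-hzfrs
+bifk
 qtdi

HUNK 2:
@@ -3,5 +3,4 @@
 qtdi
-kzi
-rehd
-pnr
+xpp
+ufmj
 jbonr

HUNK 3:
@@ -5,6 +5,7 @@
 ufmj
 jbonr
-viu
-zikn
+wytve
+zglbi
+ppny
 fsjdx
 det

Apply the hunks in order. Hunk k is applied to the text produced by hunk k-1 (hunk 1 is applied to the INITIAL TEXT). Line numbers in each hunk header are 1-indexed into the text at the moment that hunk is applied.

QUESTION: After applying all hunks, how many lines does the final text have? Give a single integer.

Hunk 1: at line 1 remove [hzfrs] add [bifk] -> 12 lines: pjw bifk qtdi kzi rehd pnr jbonr viu zikn fsjdx det zwgw
Hunk 2: at line 3 remove [kzi,rehd,pnr] add [xpp,ufmj] -> 11 lines: pjw bifk qtdi xpp ufmj jbonr viu zikn fsjdx det zwgw
Hunk 3: at line 5 remove [viu,zikn] add [wytve,zglbi,ppny] -> 12 lines: pjw bifk qtdi xpp ufmj jbonr wytve zglbi ppny fsjdx det zwgw
Final line count: 12

Answer: 12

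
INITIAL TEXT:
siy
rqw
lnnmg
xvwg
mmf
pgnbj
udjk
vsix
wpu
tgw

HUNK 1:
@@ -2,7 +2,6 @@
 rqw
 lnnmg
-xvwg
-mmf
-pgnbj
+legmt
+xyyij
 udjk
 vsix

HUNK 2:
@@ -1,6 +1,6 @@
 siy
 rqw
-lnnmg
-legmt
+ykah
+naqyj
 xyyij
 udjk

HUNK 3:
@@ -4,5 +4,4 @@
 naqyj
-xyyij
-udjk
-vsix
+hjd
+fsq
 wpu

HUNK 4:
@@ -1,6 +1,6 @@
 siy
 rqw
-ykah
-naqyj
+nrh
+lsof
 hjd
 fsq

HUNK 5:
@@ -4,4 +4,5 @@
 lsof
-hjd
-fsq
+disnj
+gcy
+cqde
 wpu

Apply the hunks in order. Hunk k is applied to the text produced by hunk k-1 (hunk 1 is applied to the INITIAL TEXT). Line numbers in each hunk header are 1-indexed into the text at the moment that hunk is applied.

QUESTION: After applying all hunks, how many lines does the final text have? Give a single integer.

Hunk 1: at line 2 remove [xvwg,mmf,pgnbj] add [legmt,xyyij] -> 9 lines: siy rqw lnnmg legmt xyyij udjk vsix wpu tgw
Hunk 2: at line 1 remove [lnnmg,legmt] add [ykah,naqyj] -> 9 lines: siy rqw ykah naqyj xyyij udjk vsix wpu tgw
Hunk 3: at line 4 remove [xyyij,udjk,vsix] add [hjd,fsq] -> 8 lines: siy rqw ykah naqyj hjd fsq wpu tgw
Hunk 4: at line 1 remove [ykah,naqyj] add [nrh,lsof] -> 8 lines: siy rqw nrh lsof hjd fsq wpu tgw
Hunk 5: at line 4 remove [hjd,fsq] add [disnj,gcy,cqde] -> 9 lines: siy rqw nrh lsof disnj gcy cqde wpu tgw
Final line count: 9

Answer: 9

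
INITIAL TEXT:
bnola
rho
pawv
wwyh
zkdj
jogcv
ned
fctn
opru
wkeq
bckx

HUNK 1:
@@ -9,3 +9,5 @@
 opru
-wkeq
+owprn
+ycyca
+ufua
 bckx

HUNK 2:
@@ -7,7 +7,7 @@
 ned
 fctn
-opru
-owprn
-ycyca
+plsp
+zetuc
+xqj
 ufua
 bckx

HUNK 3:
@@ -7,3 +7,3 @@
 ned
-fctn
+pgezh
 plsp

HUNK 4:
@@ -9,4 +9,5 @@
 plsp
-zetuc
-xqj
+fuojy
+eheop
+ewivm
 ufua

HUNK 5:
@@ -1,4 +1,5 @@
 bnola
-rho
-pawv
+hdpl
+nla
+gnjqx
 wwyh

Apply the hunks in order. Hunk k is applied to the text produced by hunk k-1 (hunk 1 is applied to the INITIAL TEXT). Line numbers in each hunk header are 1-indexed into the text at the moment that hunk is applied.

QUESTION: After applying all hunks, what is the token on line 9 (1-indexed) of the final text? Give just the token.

Hunk 1: at line 9 remove [wkeq] add [owprn,ycyca,ufua] -> 13 lines: bnola rho pawv wwyh zkdj jogcv ned fctn opru owprn ycyca ufua bckx
Hunk 2: at line 7 remove [opru,owprn,ycyca] add [plsp,zetuc,xqj] -> 13 lines: bnola rho pawv wwyh zkdj jogcv ned fctn plsp zetuc xqj ufua bckx
Hunk 3: at line 7 remove [fctn] add [pgezh] -> 13 lines: bnola rho pawv wwyh zkdj jogcv ned pgezh plsp zetuc xqj ufua bckx
Hunk 4: at line 9 remove [zetuc,xqj] add [fuojy,eheop,ewivm] -> 14 lines: bnola rho pawv wwyh zkdj jogcv ned pgezh plsp fuojy eheop ewivm ufua bckx
Hunk 5: at line 1 remove [rho,pawv] add [hdpl,nla,gnjqx] -> 15 lines: bnola hdpl nla gnjqx wwyh zkdj jogcv ned pgezh plsp fuojy eheop ewivm ufua bckx
Final line 9: pgezh

Answer: pgezh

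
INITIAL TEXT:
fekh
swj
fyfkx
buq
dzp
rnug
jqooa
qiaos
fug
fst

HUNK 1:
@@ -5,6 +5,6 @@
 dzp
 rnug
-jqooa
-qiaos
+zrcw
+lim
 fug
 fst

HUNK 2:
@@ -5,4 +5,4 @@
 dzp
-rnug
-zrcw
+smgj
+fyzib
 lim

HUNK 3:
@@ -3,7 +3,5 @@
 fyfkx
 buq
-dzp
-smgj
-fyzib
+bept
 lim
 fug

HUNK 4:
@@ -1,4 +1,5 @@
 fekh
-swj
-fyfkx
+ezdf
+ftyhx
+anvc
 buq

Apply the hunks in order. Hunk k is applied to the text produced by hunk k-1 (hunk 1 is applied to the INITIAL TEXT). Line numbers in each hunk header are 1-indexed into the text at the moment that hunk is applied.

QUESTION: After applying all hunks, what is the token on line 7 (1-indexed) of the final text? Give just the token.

Answer: lim

Derivation:
Hunk 1: at line 5 remove [jqooa,qiaos] add [zrcw,lim] -> 10 lines: fekh swj fyfkx buq dzp rnug zrcw lim fug fst
Hunk 2: at line 5 remove [rnug,zrcw] add [smgj,fyzib] -> 10 lines: fekh swj fyfkx buq dzp smgj fyzib lim fug fst
Hunk 3: at line 3 remove [dzp,smgj,fyzib] add [bept] -> 8 lines: fekh swj fyfkx buq bept lim fug fst
Hunk 4: at line 1 remove [swj,fyfkx] add [ezdf,ftyhx,anvc] -> 9 lines: fekh ezdf ftyhx anvc buq bept lim fug fst
Final line 7: lim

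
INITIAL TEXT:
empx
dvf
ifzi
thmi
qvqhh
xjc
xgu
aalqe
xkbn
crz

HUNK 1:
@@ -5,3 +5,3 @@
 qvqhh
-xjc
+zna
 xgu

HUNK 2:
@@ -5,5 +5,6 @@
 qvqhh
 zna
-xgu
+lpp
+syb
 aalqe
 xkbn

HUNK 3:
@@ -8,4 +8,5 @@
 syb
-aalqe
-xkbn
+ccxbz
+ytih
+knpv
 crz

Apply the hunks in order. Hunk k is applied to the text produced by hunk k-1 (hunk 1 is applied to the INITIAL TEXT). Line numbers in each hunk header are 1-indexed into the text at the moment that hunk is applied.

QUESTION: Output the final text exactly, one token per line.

Hunk 1: at line 5 remove [xjc] add [zna] -> 10 lines: empx dvf ifzi thmi qvqhh zna xgu aalqe xkbn crz
Hunk 2: at line 5 remove [xgu] add [lpp,syb] -> 11 lines: empx dvf ifzi thmi qvqhh zna lpp syb aalqe xkbn crz
Hunk 3: at line 8 remove [aalqe,xkbn] add [ccxbz,ytih,knpv] -> 12 lines: empx dvf ifzi thmi qvqhh zna lpp syb ccxbz ytih knpv crz

Answer: empx
dvf
ifzi
thmi
qvqhh
zna
lpp
syb
ccxbz
ytih
knpv
crz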